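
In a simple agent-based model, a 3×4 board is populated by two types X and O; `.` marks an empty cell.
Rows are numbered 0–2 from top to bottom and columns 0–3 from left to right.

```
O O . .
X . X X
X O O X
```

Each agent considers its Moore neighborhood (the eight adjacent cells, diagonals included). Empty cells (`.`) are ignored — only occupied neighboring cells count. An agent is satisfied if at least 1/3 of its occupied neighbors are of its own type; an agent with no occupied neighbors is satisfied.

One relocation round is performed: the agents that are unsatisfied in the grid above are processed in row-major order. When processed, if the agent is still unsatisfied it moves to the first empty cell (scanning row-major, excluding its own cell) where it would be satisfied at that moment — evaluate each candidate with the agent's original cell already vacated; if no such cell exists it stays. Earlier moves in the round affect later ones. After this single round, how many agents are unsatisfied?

Initially unsatisfied (in order): (1,0), (2,1), (2,2).
  (1,0) → (0,2).
  (2,1): now satisfied by earlier moves; stays.
  (2,2) → (1,0).
Resulting grid:
O O X .
O . X X
X O . X
Unsatisfied now: (2,0).

1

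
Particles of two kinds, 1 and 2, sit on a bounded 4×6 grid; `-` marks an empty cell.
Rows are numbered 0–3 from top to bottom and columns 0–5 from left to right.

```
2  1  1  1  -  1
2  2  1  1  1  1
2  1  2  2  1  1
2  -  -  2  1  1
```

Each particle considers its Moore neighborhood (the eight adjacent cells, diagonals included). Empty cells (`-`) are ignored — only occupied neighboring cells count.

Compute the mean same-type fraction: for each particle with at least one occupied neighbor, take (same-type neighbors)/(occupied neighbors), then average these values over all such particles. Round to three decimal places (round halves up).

0.677

(0,0)2 2/3
(0,1)1 2/5
(0,2)1 4/5
(0,3)1 4/4
(0,5)1 2/2
(1,0)2 3/5
(1,1)2 4/8
(1,2)1 5/8
(1,3)1 5/7
(1,4)1 6/7
(1,5)1 4/4
(2,0)2 3/4
(2,1)1 1/6
(2,2)2 3/6
(2,3)2 2/7
(2,4)1 6/8
(2,5)1 5/5
(3,0)2 1/2
(3,3)2 2/4
(3,4)1 3/5
(3,5)1 3/3
Sum over 21 particles: 2/3 + 2/5 + 4/5 + 4/4 + 2/2 + 3/5 + 4/8 + 5/8 + 5/7 + 6/7 + 4/4 + 3/4 + 1/6 + 3/6 + 2/7 + 6/8 + 5/5 + 1/2 + 2/4 + 3/5 + 3/3 = 11941/840; mean = 11941/840 ÷ 21 = 11941/17640 = 0.676927… → 0.677.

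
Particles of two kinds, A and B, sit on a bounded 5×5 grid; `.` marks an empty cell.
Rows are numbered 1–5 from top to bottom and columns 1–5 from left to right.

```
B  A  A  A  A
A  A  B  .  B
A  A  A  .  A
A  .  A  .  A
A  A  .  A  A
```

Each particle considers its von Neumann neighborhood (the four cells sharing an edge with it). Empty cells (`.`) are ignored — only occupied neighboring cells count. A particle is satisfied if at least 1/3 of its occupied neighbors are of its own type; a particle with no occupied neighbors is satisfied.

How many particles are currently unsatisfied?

3

Row 1: (1,1)B 0/2 unhappy · (1,2)A 2/3 ok · (1,3)A 2/3 ok · (1,4)A 2/2 ok · (1,5)A 1/2 ok
Row 2: (2,1)A 2/3 ok · (2,2)A 3/4 ok · (2,3)B 0/3 unhappy · (2,5)B 0/2 unhappy
Row 3: (3,1)A 3/3 ok · (3,2)A 3/3 ok · (3,3)A 2/3 ok · (3,5)A 1/2 ok
Row 4: (4,1)A 2/2 ok · (4,3)A 1/1 ok · (4,5)A 2/2 ok
Row 5: (5,1)A 2/2 ok · (5,2)A 1/1 ok · (5,4)A 1/1 ok · (5,5)A 2/2 ok
Unsatisfied: (1,1), (2,3), (2,5) — 3 in total.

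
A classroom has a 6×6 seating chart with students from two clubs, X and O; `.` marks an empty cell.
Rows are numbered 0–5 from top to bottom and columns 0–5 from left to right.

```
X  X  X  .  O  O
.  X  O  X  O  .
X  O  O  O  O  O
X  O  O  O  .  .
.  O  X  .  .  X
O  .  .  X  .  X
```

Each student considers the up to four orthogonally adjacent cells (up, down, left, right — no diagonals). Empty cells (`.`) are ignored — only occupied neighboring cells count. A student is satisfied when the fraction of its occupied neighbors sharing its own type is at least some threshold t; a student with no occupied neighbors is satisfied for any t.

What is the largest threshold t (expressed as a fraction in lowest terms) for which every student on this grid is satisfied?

0/1

Row 0: (0,0)X 1/1 · (0,1)X 3/3 · (0,2)X 1/2 · (0,4)O 2/2 · (0,5)O 1/1
Row 1: (1,1)X 1/3 · (1,2)O 1/4 · (1,3)X 0/3 · (1,4)O 2/3
Row 2: (2,0)X 1/2 · (2,1)O 2/4 · (2,2)O 4/4 · (2,3)O 3/4 · (2,4)O 3/3 · (2,5)O 1/1
Row 3: (3,0)X 1/2 · (3,1)O 3/4 · (3,2)O 3/4 · (3,3)O 2/2
Row 4: (4,1)O 1/2 · (4,2)X 0/2 · (4,5)X 1/1
Row 5: (5,0)O — no occupied neighbors · (5,3)X — no occupied neighbors · (5,5)X 1/1
The smallest same-type fraction is 0/3 at (1,3), which reduces to 0/1. Any threshold above that leaves this student unsatisfied.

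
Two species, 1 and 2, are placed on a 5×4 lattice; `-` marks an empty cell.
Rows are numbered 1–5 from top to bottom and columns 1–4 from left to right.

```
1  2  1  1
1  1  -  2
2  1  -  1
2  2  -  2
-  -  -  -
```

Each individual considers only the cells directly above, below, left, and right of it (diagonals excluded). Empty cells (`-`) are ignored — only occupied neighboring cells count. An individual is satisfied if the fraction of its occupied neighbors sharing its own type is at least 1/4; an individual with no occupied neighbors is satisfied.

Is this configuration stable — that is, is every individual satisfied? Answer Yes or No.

No

Row 1: (1,1)1 1/2 ok · (1,2)2 0/3 unhappy · (1,3)1 1/2 ok · (1,4)1 1/2 ok
Row 2: (2,1)1 2/3 ok · (2,2)1 2/3 ok · (2,4)2 0/2 unhappy
Row 3: (3,1)2 1/3 ok · (3,2)1 1/3 ok · (3,4)1 0/2 unhappy
Row 4: (4,1)2 2/2 ok · (4,2)2 1/2 ok · (4,4)2 0/1 unhappy
For instance (1,2) has only 0/3 same-type neighbors, below 1/4.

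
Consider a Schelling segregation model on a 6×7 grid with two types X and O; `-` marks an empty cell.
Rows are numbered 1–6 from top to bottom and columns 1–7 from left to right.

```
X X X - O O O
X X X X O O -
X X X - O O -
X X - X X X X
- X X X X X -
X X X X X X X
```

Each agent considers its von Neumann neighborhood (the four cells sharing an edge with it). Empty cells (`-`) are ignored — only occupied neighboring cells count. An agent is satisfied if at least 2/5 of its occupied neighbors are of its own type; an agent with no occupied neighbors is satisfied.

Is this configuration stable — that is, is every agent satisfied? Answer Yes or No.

Row 1: (1,1)X 2/2 satisfied · (1,2)X 3/3 satisfied · (1,3)X 2/2 satisfied · (1,5)O 2/2 satisfied · (1,6)O 3/3 satisfied · (1,7)O 1/1 satisfied
Row 2: (2,1)X 3/3 satisfied · (2,2)X 4/4 satisfied · (2,3)X 4/4 satisfied · (2,4)X 1/2 satisfied · (2,5)O 3/4 satisfied · (2,6)O 3/3 satisfied
Row 3: (3,1)X 3/3 satisfied · (3,2)X 4/4 satisfied · (3,3)X 2/2 satisfied · (3,5)O 2/3 satisfied · (3,6)O 2/3 satisfied
Row 4: (4,1)X 2/2 satisfied · (4,2)X 3/3 satisfied · (4,4)X 2/2 satisfied · (4,5)X 3/4 satisfied · (4,6)X 3/4 satisfied · (4,7)X 1/1 satisfied
Row 5: (5,2)X 3/3 satisfied · (5,3)X 3/3 satisfied · (5,4)X 4/4 satisfied · (5,5)X 4/4 satisfied · (5,6)X 3/3 satisfied
Row 6: (6,1)X 1/1 satisfied · (6,2)X 3/3 satisfied · (6,3)X 3/3 satisfied · (6,4)X 3/3 satisfied · (6,5)X 3/3 satisfied · (6,6)X 3/3 satisfied · (6,7)X 1/1 satisfied
All meet the threshold, so the configuration is stable.

Yes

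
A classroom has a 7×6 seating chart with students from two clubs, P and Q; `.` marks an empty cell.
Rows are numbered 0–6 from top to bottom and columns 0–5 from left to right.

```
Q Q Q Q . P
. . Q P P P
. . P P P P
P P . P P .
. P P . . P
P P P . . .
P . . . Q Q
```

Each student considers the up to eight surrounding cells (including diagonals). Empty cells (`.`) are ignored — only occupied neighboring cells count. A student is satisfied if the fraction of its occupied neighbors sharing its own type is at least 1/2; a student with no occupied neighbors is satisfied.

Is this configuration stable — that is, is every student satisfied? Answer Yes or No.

Row 0: (0,0)Q 1/1 satisfied · (0,1)Q 3/3 satisfied · (0,2)Q 3/4 satisfied · (0,3)Q 2/4 satisfied · (0,5)P 2/2 satisfied
Row 1: (1,2)Q 3/6 satisfied · (1,3)P 4/7 satisfied · (1,4)P 6/7 satisfied · (1,5)P 4/4 satisfied
Row 2: (2,2)P 4/5 satisfied · (2,3)P 6/7 satisfied · (2,4)P 7/7 satisfied · (2,5)P 4/4 satisfied
Row 3: (3,0)P 2/2 satisfied · (3,1)P 4/4 satisfied · (3,3)P 5/5 satisfied · (3,4)P 5/5 satisfied
Row 4: (4,1)P 6/6 satisfied · (4,2)P 5/5 satisfied · (4,5)P 1/1 satisfied
Row 5: (5,0)P 3/3 satisfied · (5,1)P 5/5 satisfied · (5,2)P 3/3 satisfied
Row 6: (6,0)P 2/2 satisfied · (6,4)Q 1/1 satisfied · (6,5)Q 1/1 satisfied
All meet the threshold, so the configuration is stable.

Yes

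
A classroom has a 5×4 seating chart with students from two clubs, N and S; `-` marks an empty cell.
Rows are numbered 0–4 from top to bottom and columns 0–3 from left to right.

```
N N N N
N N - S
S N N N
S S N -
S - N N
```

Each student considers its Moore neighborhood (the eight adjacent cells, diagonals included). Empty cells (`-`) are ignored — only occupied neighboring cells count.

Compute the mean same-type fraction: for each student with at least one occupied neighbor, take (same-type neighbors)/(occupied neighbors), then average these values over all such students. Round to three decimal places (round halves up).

0.699

Row 0: (0,0)N 3/3 · (0,1)N 4/4 · (0,2)N 3/4 · (0,3)N 1/2
Row 1: (1,0)N 4/5 · (1,1)N 6/7 · (1,3)S 0/4
Row 2: (2,0)S 2/5 · (2,1)N 4/7 · (2,2)N 4/6 · (2,3)N 2/3
Row 3: (3,0)S 3/4 · (3,1)S 3/7 · (3,2)N 5/6
Row 4: (4,0)S 2/2 · (4,2)N 2/3 · (4,3)N 2/2
Sum over 17 students: 3/3 + 4/4 + 3/4 + 1/2 + 4/5 + 6/7 + 0/4 + 2/5 + 4/7 + 4/6 + 2/3 + 3/4 + 3/7 + 5/6 + 2/2 + 2/3 + 2/2 = 2497/210; mean = 2497/210 ÷ 17 = 2497/3570 = 0.699439… → 0.699.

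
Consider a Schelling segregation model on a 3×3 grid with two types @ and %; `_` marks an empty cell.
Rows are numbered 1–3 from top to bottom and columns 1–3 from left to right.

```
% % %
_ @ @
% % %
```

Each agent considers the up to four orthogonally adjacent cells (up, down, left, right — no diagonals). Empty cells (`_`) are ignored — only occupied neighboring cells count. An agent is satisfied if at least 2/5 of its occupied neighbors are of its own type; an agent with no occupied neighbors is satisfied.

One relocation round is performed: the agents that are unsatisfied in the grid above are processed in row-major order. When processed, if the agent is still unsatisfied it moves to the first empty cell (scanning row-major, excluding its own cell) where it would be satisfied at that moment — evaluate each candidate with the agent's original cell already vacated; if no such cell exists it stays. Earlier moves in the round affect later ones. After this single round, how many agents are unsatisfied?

Initially unsatisfied (in order): (2,2), (2,3).
  (2,2): no empty cell satisfies it; stays.
  (2,3): no empty cell satisfies it; stays.
Resulting grid:
% % %
_ @ @
% % %
Unsatisfied now: (2,2), (2,3).

2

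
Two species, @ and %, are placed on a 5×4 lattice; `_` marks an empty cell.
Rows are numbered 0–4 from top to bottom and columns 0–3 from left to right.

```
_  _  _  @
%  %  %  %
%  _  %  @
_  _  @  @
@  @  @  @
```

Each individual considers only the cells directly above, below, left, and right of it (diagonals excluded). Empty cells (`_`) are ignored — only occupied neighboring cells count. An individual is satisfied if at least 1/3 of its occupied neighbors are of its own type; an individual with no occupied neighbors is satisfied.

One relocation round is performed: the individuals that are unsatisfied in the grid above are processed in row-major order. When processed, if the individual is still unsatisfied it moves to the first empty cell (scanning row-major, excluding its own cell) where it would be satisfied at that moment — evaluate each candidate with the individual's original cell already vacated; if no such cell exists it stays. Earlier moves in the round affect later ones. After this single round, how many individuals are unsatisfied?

Initially unsatisfied (in order): (0,3).
  (0,3) → (3,0).
Resulting grid:
_ _ _ _
% % % %
% _ % @
@ _ @ @
@ @ @ @
All satisfied now.

0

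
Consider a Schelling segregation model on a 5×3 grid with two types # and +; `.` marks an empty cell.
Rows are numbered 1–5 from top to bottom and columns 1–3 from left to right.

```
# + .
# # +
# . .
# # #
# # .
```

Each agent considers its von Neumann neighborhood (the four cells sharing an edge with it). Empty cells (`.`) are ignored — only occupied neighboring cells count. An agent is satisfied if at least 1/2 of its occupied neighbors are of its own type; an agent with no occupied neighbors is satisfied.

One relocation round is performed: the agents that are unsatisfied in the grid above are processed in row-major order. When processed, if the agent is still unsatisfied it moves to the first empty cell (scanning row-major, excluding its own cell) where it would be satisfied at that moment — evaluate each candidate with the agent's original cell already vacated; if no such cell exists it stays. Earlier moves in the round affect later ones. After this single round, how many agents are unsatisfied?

Initially unsatisfied (in order): (1,2), (2,2), (2,3).
  (1,2) → (1,3).
  (2,2): now satisfied by earlier moves; stays.
  (2,3): now satisfied by earlier moves; stays.
Resulting grid:
# . +
# # +
# . .
# # #
# # .
All satisfied now.

0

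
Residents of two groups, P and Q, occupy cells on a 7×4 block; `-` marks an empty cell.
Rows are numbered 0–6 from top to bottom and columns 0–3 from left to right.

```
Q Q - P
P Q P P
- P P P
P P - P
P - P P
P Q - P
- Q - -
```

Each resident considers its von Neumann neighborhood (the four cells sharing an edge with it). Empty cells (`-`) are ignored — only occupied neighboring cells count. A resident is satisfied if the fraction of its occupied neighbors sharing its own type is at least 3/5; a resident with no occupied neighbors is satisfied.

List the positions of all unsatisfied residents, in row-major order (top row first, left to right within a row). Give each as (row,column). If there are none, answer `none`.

(0,0), (1,0), (1,1), (5,0), (5,1)

(0,0)Q 1/2 unhappy
(0,1)Q 2/2 ok
(0,3)P 1/1 ok
(1,0)P 0/2 unhappy
(1,1)Q 1/4 unhappy
(1,2)P 2/3 ok
(1,3)P 3/3 ok
(2,1)P 2/3 ok
(2,2)P 3/3 ok
(2,3)P 3/3 ok
(3,0)P 2/2 ok
(3,1)P 2/2 ok
(3,3)P 2/2 ok
(4,0)P 2/2 ok
(4,2)P 1/1 ok
(4,3)P 3/3 ok
(5,0)P 1/2 unhappy
(5,1)Q 1/2 unhappy
(5,3)P 1/1 ok
(6,1)Q 1/1 ok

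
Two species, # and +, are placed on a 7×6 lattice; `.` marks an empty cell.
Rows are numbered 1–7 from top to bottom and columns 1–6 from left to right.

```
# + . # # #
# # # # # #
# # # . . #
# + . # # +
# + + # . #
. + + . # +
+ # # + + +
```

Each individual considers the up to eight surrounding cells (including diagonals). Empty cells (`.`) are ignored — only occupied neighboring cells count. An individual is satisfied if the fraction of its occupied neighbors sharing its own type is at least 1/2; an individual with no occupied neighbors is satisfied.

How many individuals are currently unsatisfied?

7

(1,1)# 2/3 ✓
(1,2)+ 0/4 ✗
(1,4)# 4/4 ✓
(1,5)# 5/5 ✓
(1,6)# 3/3 ✓
(2,1)# 4/5 ✓
(2,2)# 6/7 ✓
(2,3)# 5/6 ✓
(2,4)# 5/5 ✓
(2,5)# 6/6 ✓
(2,6)# 4/4 ✓
(3,1)# 4/5 ✓
(3,2)# 6/7 ✓
(3,3)# 5/6 ✓
(3,6)# 3/4 ✓
(4,1)# 3/5 ✓
(4,2)+ 2/7 ✗
(4,4)# 3/4 ✓
(4,5)# 4/5 ✓
(4,6)+ 0/3 ✗
(5,1)# 1/4 ✗
(5,2)+ 4/6 ✓
(5,3)+ 4/6 ✓
(5,4)# 3/5 ✓
(5,6)# 2/4 ✓
(6,2)+ 4/7 ✓
(6,3)+ 4/7 ✓
(6,5)# 2/6 ✗
(6,6)+ 2/4 ✓
(7,1)+ 1/2 ✓
(7,2)# 1/4 ✗
(7,3)# 1/4 ✗
(7,4)+ 2/4 ✓
(7,5)+ 3/4 ✓
(7,6)+ 2/3 ✓
Unsatisfied: (1,2), (4,2), (4,6), (5,1), (6,5), (7,2), (7,3) — 7 in total.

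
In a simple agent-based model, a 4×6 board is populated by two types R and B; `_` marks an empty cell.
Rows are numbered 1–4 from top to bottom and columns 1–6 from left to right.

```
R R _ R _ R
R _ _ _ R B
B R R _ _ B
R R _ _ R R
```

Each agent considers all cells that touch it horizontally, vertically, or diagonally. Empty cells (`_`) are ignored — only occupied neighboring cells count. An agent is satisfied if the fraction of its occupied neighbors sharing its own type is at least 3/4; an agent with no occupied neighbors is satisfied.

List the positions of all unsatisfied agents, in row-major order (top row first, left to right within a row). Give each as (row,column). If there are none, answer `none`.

(1,6), (2,5), (2,6), (3,1), (3,6), (4,1), (4,5), (4,6)

Row 1: (1,1)R 2/2 satisfied · (1,2)R 2/2 satisfied · (1,4)R 1/1 satisfied · (1,6)R 1/2 not
Row 2: (2,1)R 3/4 satisfied · (2,5)R 2/4 not · (2,6)B 1/3 not
Row 3: (3,1)B 0/4 not · (3,2)R 4/5 satisfied · (3,3)R 2/2 satisfied · (3,6)B 1/4 not
Row 4: (4,1)R 2/3 not · (4,2)R 3/4 satisfied · (4,5)R 1/2 not · (4,6)R 1/2 not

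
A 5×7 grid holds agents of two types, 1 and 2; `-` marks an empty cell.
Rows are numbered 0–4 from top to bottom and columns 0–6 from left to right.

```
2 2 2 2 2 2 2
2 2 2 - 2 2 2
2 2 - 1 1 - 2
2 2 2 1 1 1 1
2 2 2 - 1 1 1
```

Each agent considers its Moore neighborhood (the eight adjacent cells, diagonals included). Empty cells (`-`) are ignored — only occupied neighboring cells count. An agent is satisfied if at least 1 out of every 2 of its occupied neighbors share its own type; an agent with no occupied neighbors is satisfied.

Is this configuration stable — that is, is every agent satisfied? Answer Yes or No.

(0,0)2 3/3 ✓
(0,1)2 5/5 ✓
(0,2)2 4/4 ✓
(0,3)2 4/4 ✓
(0,4)2 4/4 ✓
(0,5)2 5/5 ✓
(0,6)2 3/3 ✓
(1,0)2 5/5 ✓
(1,1)2 7/7 ✓
(1,2)2 5/6 ✓
(1,4)2 4/6 ✓
(1,5)2 6/7 ✓
(1,6)2 4/4 ✓
(2,0)2 5/5 ✓
(2,1)2 7/7 ✓
(2,3)1 3/6 ✓
(2,4)1 4/6 ✓
(2,6)2 2/4 ✓
(3,0)2 5/5 ✓
(3,1)2 7/7 ✓
(3,2)2 4/6 ✓
(3,3)1 4/6 ✓
(3,4)1 6/6 ✓
(3,5)1 6/7 ✓
(3,6)1 3/4 ✓
(4,0)2 3/3 ✓
(4,1)2 5/5 ✓
(4,2)2 3/4 ✓
(4,4)1 4/4 ✓
(4,5)1 5/5 ✓
(4,6)1 3/3 ✓
All meet the threshold, so the configuration is stable.

Yes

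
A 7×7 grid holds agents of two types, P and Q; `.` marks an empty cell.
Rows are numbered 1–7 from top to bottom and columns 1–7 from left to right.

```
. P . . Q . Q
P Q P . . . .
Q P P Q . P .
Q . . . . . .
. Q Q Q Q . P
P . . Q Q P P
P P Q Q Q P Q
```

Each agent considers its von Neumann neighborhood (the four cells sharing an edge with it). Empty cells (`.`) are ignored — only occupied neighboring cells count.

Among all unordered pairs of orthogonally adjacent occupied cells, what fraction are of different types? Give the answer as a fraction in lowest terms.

2/5

Scan each occupied cell's neighbors to the right and below so each pair is counted once.
From row 1: 1 unlike of 1 pairs (running 1/1).
From row 2: 4 unlike of 5 pairs (running 5/6).
From row 3: 2 unlike of 4 pairs (running 7/10).
From row 5: 0 unlike of 6 pairs (running 7/16).
From row 6: 2 unlike of 8 pairs (running 9/24).
From row 7: 3 unlike of 6 pairs (running 12/30).
Total adjacent occupied pairs: 30; unlike-type pairs: 12.
12/30 reduces to 2/5.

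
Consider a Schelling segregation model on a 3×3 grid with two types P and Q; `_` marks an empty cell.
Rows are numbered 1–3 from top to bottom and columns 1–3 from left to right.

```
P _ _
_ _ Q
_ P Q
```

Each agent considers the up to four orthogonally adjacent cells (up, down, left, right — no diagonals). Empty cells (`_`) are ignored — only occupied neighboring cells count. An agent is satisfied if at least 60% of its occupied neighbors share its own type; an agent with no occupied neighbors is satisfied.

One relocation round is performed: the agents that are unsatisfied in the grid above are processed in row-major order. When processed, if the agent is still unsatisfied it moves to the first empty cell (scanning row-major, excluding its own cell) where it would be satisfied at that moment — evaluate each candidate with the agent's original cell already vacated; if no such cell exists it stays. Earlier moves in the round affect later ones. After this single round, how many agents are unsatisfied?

0

Initially unsatisfied (in order): (3,2), (3,3).
  (3,2) → (1,2).
  (3,3): now satisfied by earlier moves; stays.
Resulting grid:
P P _
_ _ Q
_ _ Q
All satisfied now.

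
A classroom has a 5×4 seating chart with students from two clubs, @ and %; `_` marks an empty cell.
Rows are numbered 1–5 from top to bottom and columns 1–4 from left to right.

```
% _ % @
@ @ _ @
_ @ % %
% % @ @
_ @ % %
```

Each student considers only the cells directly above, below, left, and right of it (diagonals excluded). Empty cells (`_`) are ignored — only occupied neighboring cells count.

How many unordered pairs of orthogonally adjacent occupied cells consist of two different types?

Scan each occupied cell's neighbors to the right and below so each pair is counted once.
Row 1: %(1,1)–@(2,1)≠ %(1,3)–@(1,4)≠ @(1,4)–@(2,4)=  → 2/3 unlike.
Row 2: @(2,1)–@(2,2)= @(2,2)–@(3,2)= @(2,4)–%(3,4)≠  → 1/3 unlike.
Row 3: @(3,2)–%(3,3)≠ @(3,2)–%(4,2)≠ %(3,3)–%(3,4)= %(3,3)–@(4,3)≠ %(3,4)–@(4,4)≠  → 4/5 unlike.
Row 4: %(4,1)–%(4,2)= %(4,2)–@(4,3)≠ %(4,2)–@(5,2)≠ @(4,3)–@(4,4)= @(4,3)–%(5,3)≠ @(4,4)–%(5,4)≠  → 4/6 unlike.
Row 5: @(5,2)–%(5,3)≠ %(5,3)–%(5,4)=  → 1/2 unlike.
Total adjacent occupied pairs: 19; unlike-type pairs: 12.

12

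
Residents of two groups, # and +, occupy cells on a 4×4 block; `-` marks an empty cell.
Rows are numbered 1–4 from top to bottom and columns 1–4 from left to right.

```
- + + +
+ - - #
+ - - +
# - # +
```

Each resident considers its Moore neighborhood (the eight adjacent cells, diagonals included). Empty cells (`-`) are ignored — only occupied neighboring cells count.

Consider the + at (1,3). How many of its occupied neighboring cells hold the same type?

2

Occupied neighbors of (1,3): (1,2)=+, (1,4)=+, (2,4)=#.
Same type (+): 2 of 3.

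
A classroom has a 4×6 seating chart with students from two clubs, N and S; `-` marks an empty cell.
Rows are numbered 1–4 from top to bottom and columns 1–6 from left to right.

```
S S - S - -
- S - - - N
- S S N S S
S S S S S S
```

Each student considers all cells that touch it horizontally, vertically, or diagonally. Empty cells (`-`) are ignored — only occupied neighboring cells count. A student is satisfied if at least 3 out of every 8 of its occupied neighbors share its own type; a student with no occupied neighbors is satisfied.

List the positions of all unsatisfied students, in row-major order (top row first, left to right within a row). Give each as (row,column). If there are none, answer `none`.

(2,6), (3,4)

Row 1: (1,1)S 2/2 satisfied · (1,2)S 2/2 satisfied · (1,4)S 0/0 satisfied
Row 2: (2,2)S 4/4 satisfied · (2,6)N 0/2 not
Row 3: (3,2)S 5/5 satisfied · (3,3)S 5/6 satisfied · (3,4)N 0/5 not · (3,5)S 4/6 satisfied · (3,6)S 3/4 satisfied
Row 4: (4,1)S 2/2 satisfied · (4,2)S 4/4 satisfied · (4,3)S 4/5 satisfied · (4,4)S 4/5 satisfied · (4,5)S 4/5 satisfied · (4,6)S 3/3 satisfied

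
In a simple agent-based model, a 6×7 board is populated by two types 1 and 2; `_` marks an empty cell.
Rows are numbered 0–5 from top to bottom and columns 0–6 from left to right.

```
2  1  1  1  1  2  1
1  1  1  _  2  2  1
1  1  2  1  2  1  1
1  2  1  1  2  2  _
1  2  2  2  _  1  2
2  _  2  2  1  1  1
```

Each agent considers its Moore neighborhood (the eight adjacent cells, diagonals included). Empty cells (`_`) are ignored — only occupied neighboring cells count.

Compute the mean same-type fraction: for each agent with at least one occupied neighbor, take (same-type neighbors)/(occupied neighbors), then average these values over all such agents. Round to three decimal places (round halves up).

0.537

(0,0)2 0/3
(0,1)1 4/5
(0,2)1 4/4
(0,3)1 3/4
(0,4)1 1/4
(0,5)2 2/5
(0,6)1 1/3
(1,0)1 4/5
(1,1)1 6/8
(1,2)1 6/7
(1,4)2 3/7
(1,5)2 3/8
(1,6)1 3/5
(2,0)1 4/5
(2,1)1 6/8
(2,2)2 1/7
(2,3)1 3/7
(2,4)2 4/7
(2,5)1 2/7
(2,6)1 2/4
(3,0)1 3/5
(3,1)2 3/8
(3,2)1 3/8
(3,3)1 2/7
(3,4)2 3/7
(3,5)2 3/6
(4,0)1 1/4
(4,1)2 4/7
(4,2)2 5/7
(4,3)2 4/7
(4,5)1 3/6
(4,6)2 1/4
(5,0)2 1/2
(5,2)2 4/4
(5,3)2 3/4
(5,4)1 2/4
(5,5)1 3/4
(5,6)1 2/3
Sum over 38 agents: 0/3 + 4/5 + 4/4 + 3/4 + 1/4 + 2/5 + 1/3 + 4/5 + 6/8 + 6/7 + 3/7 + 3/8 + 3/5 + 4/5 + 6/8 + 1/7 + 3/7 + 4/7 + 2/7 + 2/4 + 3/5 + 3/8 + 3/8 + 2/7 + 3/7 + 3/6 + 1/4 + 4/7 + 5/7 + 4/7 + 3/6 + 1/4 + 1/2 + 4/4 + 3/4 + 2/4 + 3/4 + 2/3 = 1143/56; mean = 1143/56 ÷ 38 = 1143/2128 = 0.537124… → 0.537.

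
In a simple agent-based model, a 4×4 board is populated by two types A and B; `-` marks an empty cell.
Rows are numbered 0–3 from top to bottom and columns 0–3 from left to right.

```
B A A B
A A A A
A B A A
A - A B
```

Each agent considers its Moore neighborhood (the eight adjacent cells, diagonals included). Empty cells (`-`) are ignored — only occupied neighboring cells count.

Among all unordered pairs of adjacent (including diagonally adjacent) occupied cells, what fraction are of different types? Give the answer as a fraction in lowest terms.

16/37

Scan each occupied cell's neighbors to the right and below (and the two forward diagonals) so each pair is counted once.
Row 0: B(0,0)–A(0,1)≠ B(0,0)–A(1,0)≠ B(0,0)–A(1,1)≠ A(0,1)–A(0,2)= A(0,1)–A(1,1)= A(0,1)–A(1,2)= A(0,1)–A(1,0)= A(0,2)–B(0,3)≠ A(0,2)–A(1,2)= A(0,2)–A(1,3)= A(0,2)–A(1,1)= B(0,3)–A(1,3)≠ B(0,3)–A(1,2)≠  → 6/13 unlike.
Row 1: A(1,0)–A(1,1)= A(1,0)–A(2,0)= A(1,0)–B(2,1)≠ A(1,1)–A(1,2)= A(1,1)–B(2,1)≠ A(1,1)–A(2,2)= A(1,1)–A(2,0)= A(1,2)–A(1,3)= A(1,2)–A(2,2)= A(1,2)–A(2,3)= A(1,2)–B(2,1)≠ A(1,3)–A(2,3)= A(1,3)–A(2,2)=  → 3/13 unlike.
Row 2: A(2,0)–B(2,1)≠ A(2,0)–A(3,0)= B(2,1)–A(2,2)≠ B(2,1)–A(3,2)≠ B(2,1)–A(3,0)≠ A(2,2)–A(2,3)= A(2,2)–A(3,2)= A(2,2)–B(3,3)≠ A(2,3)–B(3,3)≠ A(2,3)–A(3,2)=  → 6/10 unlike.
Row 3: A(3,2)–B(3,3)≠  → 1/1 unlike.
Total adjacent occupied pairs: 37; unlike-type pairs: 16.
16/37 is already in lowest terms.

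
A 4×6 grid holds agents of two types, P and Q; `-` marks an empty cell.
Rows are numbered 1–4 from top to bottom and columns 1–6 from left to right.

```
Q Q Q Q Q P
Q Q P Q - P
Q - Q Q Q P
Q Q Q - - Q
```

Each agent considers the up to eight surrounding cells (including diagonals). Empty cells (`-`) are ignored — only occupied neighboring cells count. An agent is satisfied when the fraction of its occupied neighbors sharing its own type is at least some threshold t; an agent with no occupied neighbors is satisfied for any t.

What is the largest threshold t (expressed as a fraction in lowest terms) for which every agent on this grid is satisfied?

Row 1: (1,1)Q 3/3 · (1,2)Q 4/5 · (1,3)Q 4/5 · (1,4)Q 3/4 · (1,5)Q 2/4 · (1,6)P 1/2
Row 2: (2,1)Q 4/4 · (2,2)Q 6/7 · (2,3)P 0/7 · (2,4)Q 6/7 · (2,6)P 2/4
Row 3: (3,1)Q 4/4 · (3,3)Q 5/6 · (3,4)Q 4/5 · (3,5)Q 3/5 · (3,6)P 1/3
Row 4: (4,1)Q 2/2 · (4,2)Q 4/4 · (4,3)Q 3/3 · (4,6)Q 1/2
The smallest same-type fraction is 0/7 at (2,3), which reduces to 0/1. Any threshold above that leaves this agent unsatisfied.

0/1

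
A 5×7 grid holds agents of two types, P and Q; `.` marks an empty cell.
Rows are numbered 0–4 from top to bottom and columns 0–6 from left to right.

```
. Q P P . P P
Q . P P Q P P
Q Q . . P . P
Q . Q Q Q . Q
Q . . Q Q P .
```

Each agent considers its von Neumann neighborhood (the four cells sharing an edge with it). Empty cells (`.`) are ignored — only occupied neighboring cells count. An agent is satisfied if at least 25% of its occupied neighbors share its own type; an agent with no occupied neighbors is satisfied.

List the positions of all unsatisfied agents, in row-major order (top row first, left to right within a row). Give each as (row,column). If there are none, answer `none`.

(0,1)Q 0/1 unhappy
(0,2)P 2/3 ok
(0,3)P 2/2 ok
(0,5)P 2/2 ok
(0,6)P 2/2 ok
(1,0)Q 1/1 ok
(1,2)P 2/2 ok
(1,3)P 2/3 ok
(1,4)Q 0/3 unhappy
(1,5)P 2/3 ok
(1,6)P 3/3 ok
(2,0)Q 3/3 ok
(2,1)Q 1/1 ok
(2,4)P 0/2 unhappy
(2,6)P 1/2 ok
(3,0)Q 2/2 ok
(3,2)Q 1/1 ok
(3,3)Q 3/3 ok
(3,4)Q 2/3 ok
(3,6)Q 0/1 unhappy
(4,0)Q 1/1 ok
(4,3)Q 2/2 ok
(4,4)Q 2/3 ok
(4,5)P 0/1 unhappy

(0,1), (1,4), (2,4), (3,6), (4,5)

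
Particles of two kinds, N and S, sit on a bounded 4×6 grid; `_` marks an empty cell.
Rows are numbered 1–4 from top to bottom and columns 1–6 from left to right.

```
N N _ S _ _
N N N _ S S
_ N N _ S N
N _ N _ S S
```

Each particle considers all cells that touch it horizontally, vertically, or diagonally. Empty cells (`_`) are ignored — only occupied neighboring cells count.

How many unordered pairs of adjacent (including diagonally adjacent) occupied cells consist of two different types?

Scan each occupied cell's neighbors to the right and below (and the two forward diagonals) so each pair is counted once.
From row 1: 1 unlike of 8 pairs (running 1/8).
From row 2: 2 unlike of 12 pairs (running 3/20).
From row 3: 3 unlike of 9 pairs (running 6/29).
From row 4: 0 unlike of 1 pairs (running 6/30).
Total adjacent occupied pairs: 30; unlike-type pairs: 6.

6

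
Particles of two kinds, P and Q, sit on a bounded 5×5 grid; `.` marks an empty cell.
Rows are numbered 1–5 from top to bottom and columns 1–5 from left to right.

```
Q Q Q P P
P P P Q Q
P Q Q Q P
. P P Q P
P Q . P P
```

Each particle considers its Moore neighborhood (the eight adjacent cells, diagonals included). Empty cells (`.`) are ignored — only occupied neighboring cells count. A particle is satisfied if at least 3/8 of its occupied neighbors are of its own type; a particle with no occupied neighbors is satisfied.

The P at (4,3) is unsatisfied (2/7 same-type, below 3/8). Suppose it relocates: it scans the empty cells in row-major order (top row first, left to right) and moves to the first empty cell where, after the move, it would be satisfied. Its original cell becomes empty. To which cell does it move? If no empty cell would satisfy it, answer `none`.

(4,1)

Vacating (4,3). Empty cells in order:
  (4,1): 3/5 same-type → satisfied — stop here.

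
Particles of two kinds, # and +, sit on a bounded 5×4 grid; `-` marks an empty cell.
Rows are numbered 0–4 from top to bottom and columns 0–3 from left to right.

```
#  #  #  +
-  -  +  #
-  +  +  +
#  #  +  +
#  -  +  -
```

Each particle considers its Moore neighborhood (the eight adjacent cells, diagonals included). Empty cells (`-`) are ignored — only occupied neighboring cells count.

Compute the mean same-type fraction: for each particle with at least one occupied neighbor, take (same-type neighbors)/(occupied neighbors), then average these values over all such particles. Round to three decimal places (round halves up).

(0,0)# 1/1
(0,1)# 2/3
(0,2)# 2/4
(0,3)+ 1/3
(1,2)+ 4/7
(1,3)# 1/5
(2,1)+ 3/5
(2,2)+ 5/7
(2,3)+ 4/5
(3,0)# 2/3
(3,1)# 2/6
(3,2)+ 5/6
(3,3)+ 4/4
(4,0)# 2/2
(4,2)+ 2/3
Sum over 15 particles: 1/1 + 2/3 + 2/4 + 1/3 + 4/7 + 1/5 + 3/5 + 5/7 + 4/5 + 2/3 + 2/6 + 5/6 + 4/4 + 2/2 + 2/3 = 346/35; mean = 346/35 ÷ 15 = 346/525 = 0.659047… → 0.659.

0.659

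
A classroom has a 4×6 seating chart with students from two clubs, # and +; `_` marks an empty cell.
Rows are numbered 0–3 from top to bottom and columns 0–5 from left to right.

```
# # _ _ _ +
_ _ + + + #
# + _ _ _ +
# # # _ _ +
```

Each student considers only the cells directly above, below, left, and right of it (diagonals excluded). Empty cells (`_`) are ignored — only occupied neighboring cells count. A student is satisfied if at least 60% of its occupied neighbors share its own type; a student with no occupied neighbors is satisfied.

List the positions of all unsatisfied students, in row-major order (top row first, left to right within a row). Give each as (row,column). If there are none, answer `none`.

(0,0)# 1/1 ✓
(0,1)# 1/1 ✓
(0,5)+ 0/1 ✗
(1,2)+ 1/1 ✓
(1,3)+ 2/2 ✓
(1,4)+ 1/2 ✗
(1,5)# 0/3 ✗
(2,0)# 1/2 ✗
(2,1)+ 0/2 ✗
(2,5)+ 1/2 ✗
(3,0)# 2/2 ✓
(3,1)# 2/3 ✓
(3,2)# 1/1 ✓
(3,5)+ 1/1 ✓

(0,5), (1,4), (1,5), (2,0), (2,1), (2,5)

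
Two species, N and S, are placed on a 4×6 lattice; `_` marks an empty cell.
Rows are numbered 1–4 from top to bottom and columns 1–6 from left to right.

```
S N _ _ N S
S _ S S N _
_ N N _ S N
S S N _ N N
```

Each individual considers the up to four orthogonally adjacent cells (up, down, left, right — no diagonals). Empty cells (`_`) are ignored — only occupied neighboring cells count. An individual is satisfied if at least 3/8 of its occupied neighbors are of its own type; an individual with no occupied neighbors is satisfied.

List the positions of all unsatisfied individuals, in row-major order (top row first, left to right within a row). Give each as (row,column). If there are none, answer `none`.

(1,2), (1,6), (2,5), (3,5), (4,2)

Row 1: (1,1)S 1/2 ✓ · (1,2)N 0/1 ✗ · (1,5)N 1/2 ✓ · (1,6)S 0/1 ✗
Row 2: (2,1)S 1/1 ✓ · (2,3)S 1/2 ✓ · (2,4)S 1/2 ✓ · (2,5)N 1/3 ✗
Row 3: (3,2)N 1/2 ✓ · (3,3)N 2/3 ✓ · (3,5)S 0/3 ✗ · (3,6)N 1/2 ✓
Row 4: (4,1)S 1/1 ✓ · (4,2)S 1/3 ✗ · (4,3)N 1/2 ✓ · (4,5)N 1/2 ✓ · (4,6)N 2/2 ✓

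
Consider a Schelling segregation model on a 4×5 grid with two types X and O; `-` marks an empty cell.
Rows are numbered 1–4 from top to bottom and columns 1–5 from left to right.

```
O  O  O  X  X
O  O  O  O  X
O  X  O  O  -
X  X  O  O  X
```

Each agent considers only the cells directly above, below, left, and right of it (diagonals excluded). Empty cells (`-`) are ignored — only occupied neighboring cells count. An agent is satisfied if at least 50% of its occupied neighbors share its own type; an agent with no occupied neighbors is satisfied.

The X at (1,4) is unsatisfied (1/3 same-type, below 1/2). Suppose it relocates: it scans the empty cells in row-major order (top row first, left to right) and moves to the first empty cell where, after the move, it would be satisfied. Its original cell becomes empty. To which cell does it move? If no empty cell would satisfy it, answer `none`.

Vacating (1,4). Empty cells in order:
  (3,5): 2/3 same-type → satisfied — stop here.

(3,5)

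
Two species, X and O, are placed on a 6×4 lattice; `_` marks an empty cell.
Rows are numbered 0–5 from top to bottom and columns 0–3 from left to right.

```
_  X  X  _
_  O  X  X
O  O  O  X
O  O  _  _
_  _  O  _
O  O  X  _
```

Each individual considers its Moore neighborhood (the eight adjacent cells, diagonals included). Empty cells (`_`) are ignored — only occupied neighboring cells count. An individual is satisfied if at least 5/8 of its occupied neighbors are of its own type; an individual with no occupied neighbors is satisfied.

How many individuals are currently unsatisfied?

(0,1)X 2/3 satisfied
(0,2)X 3/4 satisfied
(1,1)O 3/6 not
(1,2)X 4/7 not
(1,3)X 3/4 satisfied
(2,0)O 4/4 satisfied
(2,1)O 5/6 satisfied
(2,2)O 3/6 not
(2,3)X 2/3 satisfied
(3,0)O 3/3 satisfied
(3,1)O 5/5 satisfied
(4,2)O 2/3 satisfied
(5,0)O 1/1 satisfied
(5,1)O 2/3 satisfied
(5,2)X 0/2 not
Unsatisfied: (1,1), (1,2), (2,2), (5,2) — 4 in total.

4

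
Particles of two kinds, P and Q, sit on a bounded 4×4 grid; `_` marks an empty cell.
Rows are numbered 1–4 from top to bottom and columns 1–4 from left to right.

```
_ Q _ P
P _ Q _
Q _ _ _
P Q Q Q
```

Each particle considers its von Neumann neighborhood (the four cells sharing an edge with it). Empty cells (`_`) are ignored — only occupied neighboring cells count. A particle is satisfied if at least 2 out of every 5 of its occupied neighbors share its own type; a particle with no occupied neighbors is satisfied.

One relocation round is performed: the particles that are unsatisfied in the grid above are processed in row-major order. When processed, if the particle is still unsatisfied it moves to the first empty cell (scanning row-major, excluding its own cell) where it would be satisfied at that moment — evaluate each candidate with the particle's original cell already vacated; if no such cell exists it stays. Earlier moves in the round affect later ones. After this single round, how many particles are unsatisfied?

Initially unsatisfied (in order): (2,1), (3,1), (4,1).
  (2,1) → (2,4).
  (3,1) → (1,1).
  (4,1) → (3,1).
Resulting grid:
Q Q _ P
_ _ Q P
P _ _ _
_ Q Q Q
Unsatisfied now: (2,3).

1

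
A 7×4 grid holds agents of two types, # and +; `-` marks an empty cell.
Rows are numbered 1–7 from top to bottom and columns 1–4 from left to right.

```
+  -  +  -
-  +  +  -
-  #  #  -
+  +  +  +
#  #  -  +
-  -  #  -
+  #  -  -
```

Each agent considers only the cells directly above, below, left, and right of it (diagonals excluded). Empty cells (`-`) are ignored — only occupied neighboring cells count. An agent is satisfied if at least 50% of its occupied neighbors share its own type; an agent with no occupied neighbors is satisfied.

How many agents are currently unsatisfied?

(1,1)+ 0/0 satisfied
(1,3)+ 1/1 satisfied
(2,2)+ 1/2 satisfied
(2,3)+ 2/3 satisfied
(3,2)# 1/3 not
(3,3)# 1/3 not
(4,1)+ 1/2 satisfied
(4,2)+ 2/4 satisfied
(4,3)+ 2/3 satisfied
(4,4)+ 2/2 satisfied
(5,1)# 1/2 satisfied
(5,2)# 1/2 satisfied
(5,4)+ 1/1 satisfied
(6,3)# 0/0 satisfied
(7,1)+ 0/1 not
(7,2)# 0/1 not
Unsatisfied: (3,2), (3,3), (7,1), (7,2) — 4 in total.

4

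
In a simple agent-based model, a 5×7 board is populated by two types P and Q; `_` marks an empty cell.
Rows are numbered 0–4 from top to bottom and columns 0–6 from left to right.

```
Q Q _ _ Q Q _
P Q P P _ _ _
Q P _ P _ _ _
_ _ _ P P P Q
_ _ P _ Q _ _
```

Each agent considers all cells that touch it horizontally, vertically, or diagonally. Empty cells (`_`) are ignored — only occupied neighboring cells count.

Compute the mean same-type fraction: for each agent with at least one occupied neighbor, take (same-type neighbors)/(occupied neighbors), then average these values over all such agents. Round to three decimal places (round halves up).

(0,0)Q 2/3
(0,1)Q 2/4
(0,4)Q 1/2
(0,5)Q 1/1
(1,0)P 1/5
(1,1)Q 3/6
(1,2)P 3/5
(1,3)P 2/3
(2,0)Q 1/3
(2,1)P 2/4
(2,3)P 4/4
(3,3)P 3/4
(3,4)P 3/4
(3,5)P 1/3
(3,6)Q 0/1
(4,2)P 1/1
(4,4)Q 0/3
Sum over 17 agents: 2/3 + 2/4 + 1/2 + 1/1 + 1/5 + 3/6 + 3/5 + 2/3 + 1/3 + 2/4 + 4/4 + 3/4 + 3/4 + 1/3 + 0/1 + 1/1 + 0/3 = 93/10; mean = 93/10 ÷ 17 = 93/170 = 0.547058… → 0.547.

0.547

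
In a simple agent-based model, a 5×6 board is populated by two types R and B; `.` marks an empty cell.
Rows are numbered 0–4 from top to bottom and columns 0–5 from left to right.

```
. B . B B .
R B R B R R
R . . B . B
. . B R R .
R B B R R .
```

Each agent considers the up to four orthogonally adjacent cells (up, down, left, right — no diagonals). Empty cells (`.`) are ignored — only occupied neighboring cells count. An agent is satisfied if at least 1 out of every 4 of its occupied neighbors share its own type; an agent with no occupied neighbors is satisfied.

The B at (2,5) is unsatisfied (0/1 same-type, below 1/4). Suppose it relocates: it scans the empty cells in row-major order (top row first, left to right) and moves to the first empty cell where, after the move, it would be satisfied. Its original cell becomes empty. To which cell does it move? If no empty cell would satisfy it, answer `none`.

Vacating (2,5). Empty cells in order:
  (0,0): 1/2 same-type → satisfied — stop here.

(0,0)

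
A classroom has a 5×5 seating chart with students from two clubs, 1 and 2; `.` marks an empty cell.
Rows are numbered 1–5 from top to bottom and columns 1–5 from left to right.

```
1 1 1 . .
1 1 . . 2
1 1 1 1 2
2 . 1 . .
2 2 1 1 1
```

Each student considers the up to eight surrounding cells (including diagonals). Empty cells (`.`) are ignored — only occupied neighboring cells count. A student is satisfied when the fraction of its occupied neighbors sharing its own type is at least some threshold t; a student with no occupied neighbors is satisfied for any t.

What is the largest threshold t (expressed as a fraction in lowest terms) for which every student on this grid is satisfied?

(1,1)1 3/3
(1,2)1 4/4
(1,3)1 2/2
(2,1)1 5/5
(2,2)1 7/7
(2,5)2 1/2
(3,1)1 3/4
(3,2)1 5/6
(3,3)1 4/4
(3,4)1 2/4
(3,5)2 1/2
(4,1)2 2/4
(4,3)1 5/6
(5,1)2 2/2
(5,2)2 2/4
(5,3)1 2/3
(5,4)1 3/3
(5,5)1 1/1
The smallest same-type fraction is 1/2 at (2,5), which reduces to 1/2. Any threshold above that leaves this student unsatisfied.

1/2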